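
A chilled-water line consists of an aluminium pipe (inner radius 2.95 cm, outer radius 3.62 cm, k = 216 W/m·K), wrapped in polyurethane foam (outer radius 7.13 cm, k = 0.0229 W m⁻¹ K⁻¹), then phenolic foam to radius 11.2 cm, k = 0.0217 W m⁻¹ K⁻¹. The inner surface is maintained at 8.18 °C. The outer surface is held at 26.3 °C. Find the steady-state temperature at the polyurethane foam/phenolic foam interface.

Series thermal resistances, inner to outer:
  R'_aluminium = ln(0.0362/0.0295)/(2πk) = 0.2047/(2π·216) = 1.508×10^-4 m·K/W
  R'_polyurethane foam = ln(0.0713/0.0362)/(2πk) = 0.6778/(2π·0.0229) = 4.711 m·K/W
  R'_phenolic foam = ln(0.112/0.0713)/(2πk) = 0.4516/(2π·0.0217) = 3.312 m·K/W
ΣR = 1.508×10^-4 + 4.711 + 3.312 = 8.023 m·K/W
Q' = ΔT/ΣR = (8.18 °C − 26.3 °C)/8.023 = -2.259 W/m
From the inner boundary to the polyurethane foam/phenolic foam interface, ΣR_partial = 4.711 m·K/W.
T_interface = T_in − Q'·ΣR_partial = 8.18 °C − (-2.259)(4.711) = 18.8 °C

T = 18.8 °C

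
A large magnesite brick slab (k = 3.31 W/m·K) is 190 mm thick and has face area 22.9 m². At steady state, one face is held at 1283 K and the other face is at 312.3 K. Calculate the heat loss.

Q = kA·ΔT/L = 3.31 × 22.9 × |1283 K − 312.3 K| / 0.190 = 3.87×10^5 W

Q = 387 kW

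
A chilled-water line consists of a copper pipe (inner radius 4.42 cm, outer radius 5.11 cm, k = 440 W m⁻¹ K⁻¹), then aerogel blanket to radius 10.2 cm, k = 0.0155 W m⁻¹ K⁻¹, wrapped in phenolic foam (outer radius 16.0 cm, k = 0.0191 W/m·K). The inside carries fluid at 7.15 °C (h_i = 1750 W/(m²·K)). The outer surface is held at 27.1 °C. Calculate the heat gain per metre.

Treat each layer as a resistance in series:
  R'_conv,in = 1/(2πr h) = 1/(2π·0.0442·1750) = 0.002058 m·K/W
  R'_copper = ln(0.0511/0.0442)/(2πk) = 0.1451/(2π·440) = 5.247×10^-5 m·K/W
  R'_aerogel blanket = ln(0.102/0.0511)/(2πk) = 0.6912/(2π·0.0155) = 7.097 m·K/W
  R'_phenolic foam = ln(0.160/0.102)/(2πk) = 0.4502/(2π·0.0191) = 3.751 m·K/W
ΣR = 0.002058 + 5.247×10^-5 + 7.097 + 3.751 = 10.85 m·K/W
Q' = ΔT/ΣR = (7.15 °C − 27.1 °C)/10.85 = -1.84 W/m
(Negative Q' ⇒ heat flows inward; heat gain = 1.84 W/m.)

Q' = 1.84 W/m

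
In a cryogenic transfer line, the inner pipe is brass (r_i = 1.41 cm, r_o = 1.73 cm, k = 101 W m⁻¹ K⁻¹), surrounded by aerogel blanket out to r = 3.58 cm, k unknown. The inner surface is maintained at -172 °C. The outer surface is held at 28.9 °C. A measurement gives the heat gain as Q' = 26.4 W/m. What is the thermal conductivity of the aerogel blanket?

ΣR = ΔT/Q' = |-172 − 28.9|/26.4 = 7.610 m·K/W
Known resistances:
  R'_brass = ln(0.0173/0.0141)/(2πk) = 0.2045/(2π·101) = 3.223×10^-4 m·K/W
R_aerogel blanket = ΣR − ΣR_known = 7.610 − 3.223×10^-4 = 7.610 m·K/W
ln(r₂/r₁)/(2πk) = 7.610 ⇒ k = 0.7272/(2π·7.610) = 0.0152 W/m·K

k = 0.0152 W/m·K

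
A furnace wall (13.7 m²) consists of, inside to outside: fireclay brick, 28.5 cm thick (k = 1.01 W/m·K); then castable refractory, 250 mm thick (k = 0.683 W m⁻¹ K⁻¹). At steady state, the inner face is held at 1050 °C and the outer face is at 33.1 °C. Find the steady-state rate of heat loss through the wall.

Series thermal resistances, inner to outer:
  R_fireclay brick = L/(kA) = 0.285/(1.01·13.7) = 0.02060 K/W
  R_castable refractory = L/(kA) = 0.250/(0.683·13.7) = 0.02672 K/W
ΣR = 0.02060 + 0.02672 = 0.04732 K/W
Q = ΔT/ΣR = (1050 °C − 33.1 °C)/0.04732 = 21500 W

Q = 21500 W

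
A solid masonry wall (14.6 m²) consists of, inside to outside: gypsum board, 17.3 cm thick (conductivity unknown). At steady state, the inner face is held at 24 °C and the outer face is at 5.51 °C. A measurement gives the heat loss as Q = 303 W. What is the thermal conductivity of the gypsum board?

ΣR = ΔT/Q = |24 − 5.51|/303 = 0.06102 K/W
L/(kA) = 0.06102 ⇒ k = 0.173/(0.06102·14.6) = 0.194 W/m·K

k = 0.194 W/m·K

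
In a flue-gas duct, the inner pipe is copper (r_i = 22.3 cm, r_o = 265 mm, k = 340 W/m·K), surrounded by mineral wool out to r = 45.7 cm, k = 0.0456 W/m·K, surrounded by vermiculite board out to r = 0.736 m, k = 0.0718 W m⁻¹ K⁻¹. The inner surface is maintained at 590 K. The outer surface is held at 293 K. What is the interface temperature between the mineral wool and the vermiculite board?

T = 399 K

Series thermal resistances, inner to outer:
  R'_copper = ln(0.265/0.223)/(2πk) = 0.1726/(2π·340) = 8.077×10^-5 m·K/W
  R'_mineral wool = ln(0.457/0.265)/(2πk) = 0.5450/(2π·0.0456) = 1.902 m·K/W
  R'_vermiculite board = ln(0.736/0.457)/(2πk) = 0.4765/(2π·0.0718) = 1.056 m·K/W
ΣR = 8.077×10^-5 + 1.902 + 1.056 = 2.958 m·K/W
Q' = ΔT/ΣR = (590 K − 293 K)/2.958 = 100.4 W/m
From the inner boundary to the mineral wool/vermiculite board interface, ΣR_partial = 1.902 m·K/W.
T_interface = T_in − Q'·ΣR_partial = 590 K − (100.4)(1.902) = 399 K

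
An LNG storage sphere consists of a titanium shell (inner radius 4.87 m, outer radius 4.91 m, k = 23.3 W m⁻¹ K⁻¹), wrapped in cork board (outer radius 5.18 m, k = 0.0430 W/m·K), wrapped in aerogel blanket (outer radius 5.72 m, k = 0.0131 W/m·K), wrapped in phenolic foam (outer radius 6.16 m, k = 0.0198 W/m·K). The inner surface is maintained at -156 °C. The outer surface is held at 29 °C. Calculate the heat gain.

Q = 1020 W

Series thermal resistances, inner to outer:
  R_titanium = (1/4.87 − 1/4.91)/(4πk) = 0.001673/(4π·23.3) = 5.713×10^-6 K/W
  R_cork board = (1/4.91 − 1/5.18)/(4πk) = 0.01062/(4π·0.0430) = 0.01965 K/W
  R_aerogel blanket = (1/5.18 − 1/5.72)/(4πk) = 0.01823/(4π·0.0131) = 0.1107 K/W
  R_phenolic foam = (1/5.72 − 1/6.16)/(4πk) = 0.01249/(4π·0.0198) = 0.05019 K/W
ΣR = 5.713×10^-6 + 0.01965 + 0.1107 + 0.05019 = 0.1805 K/W
Q = ΔT/ΣR = (-156 °C − 29 °C)/0.1805 = -1020 W
(Negative Q ⇒ heat flows inward; heat gain = 1020 W.)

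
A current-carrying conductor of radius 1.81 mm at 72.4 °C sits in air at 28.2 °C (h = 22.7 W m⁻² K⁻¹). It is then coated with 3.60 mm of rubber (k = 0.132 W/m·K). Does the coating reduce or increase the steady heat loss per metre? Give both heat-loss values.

Critical radius for a cylinder: r_cr = k/h = 0.00581 m = 0.581 cm.
Outer radius after coating: r₂ = 0.00181 + 0.00360 = 0.00541 m.
Since r₁ < r_cr and r₂ ≤ r_cr, the coating moves toward the maximum at r_cr — heat loss rises.
Bare: R = 1/(2πr₁h) = 3.874 m·K/W; Q = 44.2/3.874 = 11.4 W/m.
Coated: R = R_cond + R_conv = 2.616 m·K/W; Q = 44.2/2.616 = 16.9 W/m.

increases: 11.4 → 16.9 W/m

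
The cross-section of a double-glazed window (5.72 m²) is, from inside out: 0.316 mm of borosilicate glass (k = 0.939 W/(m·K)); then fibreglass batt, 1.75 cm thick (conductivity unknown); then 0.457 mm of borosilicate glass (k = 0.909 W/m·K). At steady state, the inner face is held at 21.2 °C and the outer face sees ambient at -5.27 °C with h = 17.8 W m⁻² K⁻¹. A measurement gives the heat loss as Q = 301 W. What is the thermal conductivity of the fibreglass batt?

k = 0.0392 W/m·K

ΣR = ΔT/Q = |21.2 − -5.27|/301 = 0.08794 K/W
Known resistances:
  R_borosilicate glass = L/(kA) = 3.16×10^-4/(0.939·5.72) = 5.883×10^-5 K/W
  R_borosilicate glass = L/(kA) = 4.57×10^-4/(0.909·5.72) = 8.789×10^-5 K/W
  R_conv,out = 1/(hA) = 1/(17.8·5.72) = 0.009822 K/W
R_fibreglass batt = ΣR − ΣR_known = 0.08794 − 0.009969 = 0.07797 K/W
L/(kA) = 0.07797 ⇒ k = 0.0175/(0.07797·5.72) = 0.0392 W/m·K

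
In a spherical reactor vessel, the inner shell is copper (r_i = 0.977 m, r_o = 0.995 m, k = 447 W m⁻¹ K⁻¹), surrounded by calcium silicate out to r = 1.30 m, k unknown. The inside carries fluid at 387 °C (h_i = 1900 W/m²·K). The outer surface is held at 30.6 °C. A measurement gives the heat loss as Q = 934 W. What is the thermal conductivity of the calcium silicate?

ΣR = ΔT/Q = |387 − 30.6|/934 = 0.3816 K/W
Known resistances:
  R_conv,in = 1/(4πr²h) = 1/(4π·0.977²·1900) = 4.388×10^-5 K/W
  R_copper = (1/0.977 − 1/0.995)/(4πk) = 0.01852/(4π·447) = 3.296×10^-6 K/W
R_calcium silicate = ΣR − ΣR_known = 0.3816 − 4.718×10^-5 = 0.3816 K/W
(1/r₁−1/r₂)/(4πk) = 0.3816 ⇒ k = 0.2358/(4π·0.3816) = 0.0492 W/m·K

k = 0.0492 W/m·K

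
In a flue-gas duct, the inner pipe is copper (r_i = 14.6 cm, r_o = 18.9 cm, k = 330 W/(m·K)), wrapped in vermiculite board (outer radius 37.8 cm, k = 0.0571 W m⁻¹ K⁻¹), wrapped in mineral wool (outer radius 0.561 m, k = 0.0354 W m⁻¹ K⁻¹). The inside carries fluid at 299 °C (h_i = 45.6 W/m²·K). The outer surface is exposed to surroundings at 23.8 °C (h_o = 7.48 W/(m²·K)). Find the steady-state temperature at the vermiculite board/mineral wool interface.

T = 156 °C

Resistance network (inner→outer):
  R'_conv,in = 1/(2πr h) = 1/(2π·0.146·45.6) = 0.02391 m·K/W
  R'_copper = ln(0.189/0.146)/(2πk) = 0.2581/(2π·330) = 1.245×10^-4 m·K/W
  R'_vermiculite board = ln(0.378/0.189)/(2πk) = 0.6931/(2π·0.0571) = 1.932 m·K/W
  R'_mineral wool = ln(0.561/0.378)/(2πk) = 0.3948/(2π·0.0354) = 1.775 m·K/W
  R'_conv,out = 1/(2πr h) = 1/(2π·0.561·7.48) = 0.03793 m·K/W
ΣR = 0.02391 + 1.245×10^-4 + 1.932 + 1.775 + 0.03793 = 3.769 m·K/W
Q' = ΔT/ΣR = (299 °C − 23.8 °C)/3.769 = 73.02 W/m
From the inner boundary to the vermiculite board/mineral wool interface, ΣR_partial = 1.956 m·K/W.
T_interface = T_in − Q'·ΣR_partial = 299 °C − (73.02)(1.956) = 156 °C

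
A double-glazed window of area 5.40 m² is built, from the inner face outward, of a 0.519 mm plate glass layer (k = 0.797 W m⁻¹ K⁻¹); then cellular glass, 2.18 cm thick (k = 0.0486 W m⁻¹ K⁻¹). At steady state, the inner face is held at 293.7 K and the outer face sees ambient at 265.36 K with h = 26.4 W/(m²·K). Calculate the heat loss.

Treat each layer as a resistance in series:
  R_plate glass = L/(kA) = 5.19×10^-4/(0.797·5.40) = 1.206×10^-4 K/W
  R_cellular glass = L/(kA) = 0.0218/(0.0486·5.40) = 0.08307 K/W
  R_conv,out = 1/(hA) = 1/(26.4·5.40) = 0.007015 K/W
ΣR = 1.206×10^-4 + 0.08307 + 0.007015 = 0.09021 K/W
Q = ΔT/ΣR = (293.7 K − 265.36 K)/0.09021 = 314 W

Q = 314 W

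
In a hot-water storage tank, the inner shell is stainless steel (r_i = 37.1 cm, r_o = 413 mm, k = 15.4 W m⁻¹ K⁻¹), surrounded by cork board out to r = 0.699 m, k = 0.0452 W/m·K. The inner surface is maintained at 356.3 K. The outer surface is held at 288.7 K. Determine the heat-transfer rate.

Q = 38.7 W

Series thermal resistances, inner to outer:
  R_stainless steel = (1/0.371 − 1/0.413)/(4πk) = 0.2741/(4π·15.4) = 0.001416 K/W
  R_cork board = (1/0.413 − 1/0.699)/(4πk) = 0.9907/(4π·0.0452) = 1.744 K/W
ΣR = 0.001416 + 1.744 = 1.745 K/W
Q = ΔT/ΣR = (356.3 K − 288.7 K)/1.745 = 38.7 W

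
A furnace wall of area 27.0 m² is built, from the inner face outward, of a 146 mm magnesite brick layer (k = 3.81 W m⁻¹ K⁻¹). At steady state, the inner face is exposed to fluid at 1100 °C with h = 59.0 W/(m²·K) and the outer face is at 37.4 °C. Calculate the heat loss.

Q = 5.19×10^5 W

Series thermal resistances, inner to outer:
  R_conv,in = 1/(hA) = 1/(59.0·27.0) = 6.277×10^-4 K/W
  R_magnesite brick = L/(kA) = 0.146/(3.81·27.0) = 0.001419 K/W
ΣR = 6.277×10^-4 + 0.001419 = 0.002047 K/W
Q = ΔT/ΣR = (1100 °C − 37.4 °C)/0.002047 = 5.19×10^5 W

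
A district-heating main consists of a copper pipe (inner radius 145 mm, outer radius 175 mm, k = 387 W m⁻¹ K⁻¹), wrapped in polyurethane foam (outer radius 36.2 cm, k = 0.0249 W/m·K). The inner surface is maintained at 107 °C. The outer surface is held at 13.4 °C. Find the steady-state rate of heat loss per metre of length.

Treat each layer as a resistance in series:
  R'_copper = ln(0.175/0.145)/(2πk) = 0.1881/(2π·387) = 7.734×10^-5 m·K/W
  R'_polyurethane foam = ln(0.362/0.175)/(2πk) = 0.7269/(2π·0.0249) = 4.646 m·K/W
ΣR = 7.734×10^-5 + 4.646 = 4.646 m·K/W
Q' = ΔT/ΣR = (107 °C − 13.4 °C)/4.646 = 20.1 W/m

Q' = 20.1 W/m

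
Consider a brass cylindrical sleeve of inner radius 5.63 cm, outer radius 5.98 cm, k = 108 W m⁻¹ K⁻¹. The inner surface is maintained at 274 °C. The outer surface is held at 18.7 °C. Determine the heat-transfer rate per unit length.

Q' = 2πk·ΔT/ln(r₂/r₁) = 2π × 108 × 255.3 / ln(0.0598/0.0563) = 2.87×10^6 W/m

Q' = 2.87×10^6 W/m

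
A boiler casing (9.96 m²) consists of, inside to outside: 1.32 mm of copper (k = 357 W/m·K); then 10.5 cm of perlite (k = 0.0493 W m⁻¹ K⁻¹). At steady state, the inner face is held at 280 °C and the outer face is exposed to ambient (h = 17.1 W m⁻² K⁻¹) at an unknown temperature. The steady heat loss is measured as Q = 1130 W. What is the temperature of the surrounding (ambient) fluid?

Sum the resistances:
  R_copper = L/(kA) = 0.00132/(357·9.96) = 3.712×10^-7 K/W
  R_perlite = L/(kA) = 0.105/(0.0493·9.96) = 0.2138 K/W
  R_conv,out = 1/(hA) = 1/(17.1·9.96) = 0.005871 K/W
ΣR = 0.2197 K/W
ΔT = Q·ΣR = 1130 × 0.2197 = 248.3 K
Heat flows outward, so T_out = T_in − ΔT = 280 − 248.3 = 31.7 °C

T_out = 31.7 °C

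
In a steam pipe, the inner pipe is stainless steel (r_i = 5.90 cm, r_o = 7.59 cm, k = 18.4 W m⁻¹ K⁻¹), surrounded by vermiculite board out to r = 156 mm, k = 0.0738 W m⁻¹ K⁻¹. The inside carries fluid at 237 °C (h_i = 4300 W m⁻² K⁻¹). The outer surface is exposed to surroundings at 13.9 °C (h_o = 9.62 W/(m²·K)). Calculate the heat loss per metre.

Series thermal resistances, inner to outer:
  R'_conv,in = 1/(2πr h) = 1/(2π·0.0590·4300) = 6.273×10^-4 m·K/W
  R'_stainless steel = ln(0.0759/0.0590)/(2πk) = 0.2519/(2π·18.4) = 0.002179 m·K/W
  R'_vermiculite board = ln(0.156/0.0759)/(2πk) = 0.7204/(2π·0.0738) = 1.554 m·K/W
  R'_conv,out = 1/(2πr h) = 1/(2π·0.156·9.62) = 0.1061 m·K/W
ΣR = 6.273×10^-4 + 0.002179 + 1.554 + 0.1061 = 1.663 m·K/W
Q' = ΔT/ΣR = (237 °C − 13.9 °C)/1.663 = 134 W/m

Q' = 134 W/m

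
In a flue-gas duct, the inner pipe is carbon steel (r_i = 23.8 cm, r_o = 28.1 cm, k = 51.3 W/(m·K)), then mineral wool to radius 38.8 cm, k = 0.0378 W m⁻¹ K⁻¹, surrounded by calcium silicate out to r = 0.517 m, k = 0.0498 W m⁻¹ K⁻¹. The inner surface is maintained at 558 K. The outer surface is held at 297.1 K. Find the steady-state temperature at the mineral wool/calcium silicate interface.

T = 402 K

Resistance network (inner→outer):
  R'_carbon steel = ln(0.281/0.238)/(2πk) = 0.1661/(2π·51.3) = 5.153×10^-4 m·K/W
  R'_mineral wool = ln(0.388/0.281)/(2πk) = 0.3227/(2π·0.0378) = 1.359 m·K/W
  R'_calcium silicate = ln(0.517/0.388)/(2πk) = 0.2870/(2π·0.0498) = 0.9173 m·K/W
ΣR = 5.153×10^-4 + 1.359 + 0.9173 = 2.277 m·K/W
Q' = ΔT/ΣR = (558 K − 297.1 K)/2.277 = 114.6 W/m
From the inner boundary to the mineral wool/calcium silicate interface, ΣR_partial = 1.360 m·K/W.
T_interface = T_in − Q'·ΣR_partial = 558 K − (114.6)(1.360) = 402 K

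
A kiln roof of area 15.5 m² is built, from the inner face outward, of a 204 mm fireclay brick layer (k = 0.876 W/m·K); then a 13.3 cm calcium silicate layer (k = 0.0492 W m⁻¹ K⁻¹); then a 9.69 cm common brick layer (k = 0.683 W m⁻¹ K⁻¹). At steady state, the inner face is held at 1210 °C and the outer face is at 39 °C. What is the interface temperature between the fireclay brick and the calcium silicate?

T = 1121 °C

Resistance network (inner→outer):
  R_fireclay brick = L/(kA) = 0.204/(0.876·15.5) = 0.01502 K/W
  R_calcium silicate = L/(kA) = 0.133/(0.0492·15.5) = 0.1744 K/W
  R_common brick = L/(kA) = 0.0969/(0.683·15.5) = 0.009153 K/W
ΣR = 0.01502 + 0.1744 + 0.009153 = 0.1986 K/W
Q = ΔT/ΣR = (1210 °C − 39 °C)/0.1986 = 5896 W
From the inner boundary to the fireclay brick/calcium silicate interface, ΣR_partial = 0.01502 K/W.
T_interface = T_in − Q·ΣR_partial = 1210 °C − (5896)(0.01502) = 1121 °C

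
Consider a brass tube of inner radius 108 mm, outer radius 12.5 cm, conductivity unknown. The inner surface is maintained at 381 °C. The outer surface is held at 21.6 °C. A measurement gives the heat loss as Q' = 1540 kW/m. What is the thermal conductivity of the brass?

ΣR = ΔT/Q' = |381 − 21.6|/1.54×10^6 = 2.334×10^-4 m·K/W
ln(r₂/r₁)/(2πk) = 2.334×10^-4 ⇒ k = 0.1462/(2π·2.334×10^-4) = 99.7 W/m·K

k = 99.7 W/m·K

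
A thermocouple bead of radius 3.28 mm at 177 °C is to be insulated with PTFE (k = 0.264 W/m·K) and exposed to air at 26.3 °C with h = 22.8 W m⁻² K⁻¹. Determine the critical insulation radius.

For a sphere, r_cr = 2k_ins/h = 2·0.264/22.8 = 0.0232 m = 2.32 cm

r_cr = 2.32 cm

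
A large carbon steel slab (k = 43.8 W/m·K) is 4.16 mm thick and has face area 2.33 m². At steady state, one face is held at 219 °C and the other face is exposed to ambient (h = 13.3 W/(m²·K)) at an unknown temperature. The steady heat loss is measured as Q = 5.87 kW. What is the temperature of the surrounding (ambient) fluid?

Series resistances:
  R_carbon steel = L/(kA) = 0.00416/(43.8·2.33) = 4.076×10^-5 K/W
  R_conv,out = 1/(hA) = 1/(13.3·2.33) = 0.03227 K/W
ΣR = 0.03231 K/W
ΔT = Q·ΣR = 5870 × 0.03231 = 189.7 K
Heat flows outward, so T_out = T_in − ΔT = 219 − 189.7 = 29.3 °C

T_out = 29.3 °C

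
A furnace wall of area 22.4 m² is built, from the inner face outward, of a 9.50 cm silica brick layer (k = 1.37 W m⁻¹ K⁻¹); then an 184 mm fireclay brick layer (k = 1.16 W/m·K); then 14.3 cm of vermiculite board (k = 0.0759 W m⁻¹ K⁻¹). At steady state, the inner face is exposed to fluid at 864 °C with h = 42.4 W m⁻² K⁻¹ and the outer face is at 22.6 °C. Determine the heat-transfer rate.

Resistance network (inner→outer):
  R_conv,in = 1/(hA) = 1/(42.4·22.4) = 0.001053 K/W
  R_silica brick = L/(kA) = 0.0950/(1.37·22.4) = 0.003096 K/W
  R_fireclay brick = L/(kA) = 0.184/(1.16·22.4) = 0.007081 K/W
  R_vermiculite board = L/(kA) = 0.143/(0.0759·22.4) = 0.08411 K/W
ΣR = 0.001053 + 0.003096 + 0.007081 + 0.08411 = 0.09534 K/W
Q = ΔT/ΣR = (864 °C − 22.6 °C)/0.09534 = 8830 W

Q = 8830 W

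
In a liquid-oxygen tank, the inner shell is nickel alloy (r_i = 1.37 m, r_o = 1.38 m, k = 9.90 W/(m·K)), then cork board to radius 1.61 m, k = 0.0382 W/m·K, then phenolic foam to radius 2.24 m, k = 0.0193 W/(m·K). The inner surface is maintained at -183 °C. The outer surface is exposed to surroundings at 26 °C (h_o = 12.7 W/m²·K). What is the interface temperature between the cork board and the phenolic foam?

T = -135 °C

Series thermal resistances, inner to outer:
  R_nickel alloy = (1/1.37 − 1/1.38)/(4πk) = 0.005289/(4π·9.90) = 4.252×10^-5 K/W
  R_cork board = (1/1.38 − 1/1.61)/(4πk) = 0.1035/(4π·0.0382) = 0.2157 K/W
  R_phenolic foam = (1/1.61 − 1/2.24)/(4πk) = 0.1747/(4π·0.0193) = 0.7203 K/W
  R_conv,out = 1/(4πr²h) = 1/(4π·2.24²·12.7) = 0.001249 K/W
ΣR = 4.252×10^-5 + 0.2157 + 0.7203 + 0.001249 = 0.9373 K/W
Q = ΔT/ΣR = (-183 °C − 26 °C)/0.9373 = -223.0 W
From the inner boundary to the cork board/phenolic foam interface, ΣR_partial = 0.2157 K/W.
T_interface = T_in − Q·ΣR_partial = -183 °C − (-223.0)(0.2157) = -135 °C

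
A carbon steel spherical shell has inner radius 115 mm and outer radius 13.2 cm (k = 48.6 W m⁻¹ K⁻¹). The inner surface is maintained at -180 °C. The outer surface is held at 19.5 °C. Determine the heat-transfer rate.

Q = 1.09×10^5 W

Q = 4πk·ΔT/(1/r₁ − 1/r₂) = 4π × 48.6 × 199.5 / (1/0.115 − 1/0.132) = 1.09×10^5 W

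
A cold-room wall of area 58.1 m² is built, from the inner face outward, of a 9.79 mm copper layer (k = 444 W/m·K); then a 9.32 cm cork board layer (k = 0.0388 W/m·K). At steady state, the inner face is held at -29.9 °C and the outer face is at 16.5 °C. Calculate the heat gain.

Treat each layer as a resistance in series:
  R_copper = L/(kA) = 0.00979/(444·58.1) = 3.795×10^-7 K/W
  R_cork board = L/(kA) = 0.0932/(0.0388·58.1) = 0.04134 K/W
ΣR = 3.795×10^-7 + 0.04134 = 0.04134 K/W
Q = ΔT/ΣR = (-29.9 °C − 16.5 °C)/0.04134 = -1120 W
(Negative Q ⇒ heat flows inward; heat gain = 1120 W.)

Q = 1120 W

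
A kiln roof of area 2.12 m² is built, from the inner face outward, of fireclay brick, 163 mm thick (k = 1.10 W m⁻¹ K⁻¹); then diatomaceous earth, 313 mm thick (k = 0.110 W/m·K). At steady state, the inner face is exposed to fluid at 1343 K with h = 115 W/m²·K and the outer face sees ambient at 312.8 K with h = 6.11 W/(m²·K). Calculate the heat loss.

Series thermal resistances, inner to outer:
  R_conv,in = 1/(hA) = 1/(115·2.12) = 0.004102 K/W
  R_fireclay brick = L/(kA) = 0.163/(1.10·2.12) = 0.06990 K/W
  R_diatomaceous earth = L/(kA) = 0.313/(0.110·2.12) = 1.342 K/W
  R_conv,out = 1/(hA) = 1/(6.11·2.12) = 0.07720 K/W
ΣR = 0.004102 + 0.06990 + 1.342 + 0.07720 = 1.493 K/W
Q = ΔT/ΣR = (1343 K − 312.8 K)/1.493 = 690 W

Q = 690 W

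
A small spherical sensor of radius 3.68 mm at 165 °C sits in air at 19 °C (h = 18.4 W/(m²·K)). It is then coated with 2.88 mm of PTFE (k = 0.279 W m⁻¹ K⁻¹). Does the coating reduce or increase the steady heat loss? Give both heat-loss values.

Critical radius for a sphere: r_cr = 2k/h = 0.0303 m = 3.03 cm.
Outer radius after coating: r₂ = 0.00368 + 0.00288 = 0.00656 m.
Since r₁ < r_cr and r₂ ≤ r_cr, the coating moves toward the maximum at r_cr — heat loss rises.
Bare: R = 1/(4πr₁²h) = 319.4 K/W; Q = 146/319.4 = 0.457 W.
Coated: R = R_cond + R_conv = 134.5 K/W; Q = 146/134.5 = 1.09 W.

increases: 0.457 → 1.09 W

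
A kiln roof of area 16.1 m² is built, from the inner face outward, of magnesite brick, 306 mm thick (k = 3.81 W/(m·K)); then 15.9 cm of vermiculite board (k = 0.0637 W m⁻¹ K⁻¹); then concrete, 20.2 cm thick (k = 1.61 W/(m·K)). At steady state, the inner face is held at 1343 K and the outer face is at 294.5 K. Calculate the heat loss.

Q = 6.25 kW

Resistance network (inner→outer):
  R_magnesite brick = L/(kA) = 0.306/(3.81·16.1) = 0.004989 K/W
  R_vermiculite board = L/(kA) = 0.159/(0.0637·16.1) = 0.1550 K/W
  R_concrete = L/(kA) = 0.202/(1.61·16.1) = 0.007793 K/W
ΣR = 0.004989 + 0.1550 + 0.007793 = 0.1678 K/W
Q = ΔT/ΣR = (1343 K − 294.5 K)/0.1678 = 6250 W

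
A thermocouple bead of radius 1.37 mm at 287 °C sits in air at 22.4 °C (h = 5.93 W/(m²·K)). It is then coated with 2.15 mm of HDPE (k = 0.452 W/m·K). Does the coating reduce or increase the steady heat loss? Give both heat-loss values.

Critical radius for a sphere: r_cr = 2k/h = 0.152 m = 15.2 cm.
Outer radius after coating: r₂ = 0.00137 + 0.00215 = 0.00352 m.
Since r₁ < r_cr and r₂ ≤ r_cr, the coating moves toward the maximum at r_cr — heat loss rises.
Bare: R = 1/(4πr₁²h) = 7150 K/W; Q = 264.6/7150 = 0.0370 W.
Coated: R = R_cond + R_conv = 1162 K/W; Q = 264.6/1162 = 0.228 W.

increases: 0.0370 → 0.228 W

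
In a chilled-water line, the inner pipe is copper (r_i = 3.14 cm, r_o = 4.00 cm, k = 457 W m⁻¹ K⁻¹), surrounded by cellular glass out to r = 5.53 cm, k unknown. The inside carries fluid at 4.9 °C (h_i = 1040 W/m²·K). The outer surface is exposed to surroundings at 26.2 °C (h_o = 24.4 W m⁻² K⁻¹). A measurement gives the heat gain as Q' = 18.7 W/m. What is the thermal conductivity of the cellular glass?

k = 0.0507 W/m·K

ΣR = ΔT/Q' = |4.9 − 26.2|/18.7 = 1.139 m·K/W
Known resistances:
  R'_conv,in = 1/(2πr h) = 1/(2π·0.0314·1040) = 0.004874 m·K/W
  R'_copper = ln(0.0400/0.0314)/(2πk) = 0.2421/(2π·457) = 8.430×10^-5 m·K/W
  R'_conv,out = 1/(2πr h) = 1/(2π·0.0553·24.4) = 0.1180 m·K/W
R_cellular glass = ΣR − ΣR_known = 1.139 − 0.1230 = 1.016 m·K/W
ln(r₂/r₁)/(2πk) = 1.016 ⇒ k = 0.3239/(2π·1.016) = 0.0507 W/m·K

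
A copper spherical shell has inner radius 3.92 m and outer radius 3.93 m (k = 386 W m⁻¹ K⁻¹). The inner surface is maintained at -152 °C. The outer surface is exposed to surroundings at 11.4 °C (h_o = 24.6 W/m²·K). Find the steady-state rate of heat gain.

Series thermal resistances, inner to outer:
  R_copper = (1/3.92 − 1/3.93)/(4πk) = 6.491×10^-4/(4π·386) = 1.338×10^-7 K/W
  R_conv,out = 1/(4πr²h) = 1/(4π·3.93²·24.6) = 2.094×10^-4 K/W
ΣR = 1.338×10^-7 + 2.094×10^-4 = 2.095×10^-4 K/W
Q = ΔT/ΣR = (-152 °C − 11.4 °C)/2.095×10^-4 = -7.80×10^5 W
(Negative Q ⇒ heat flows inward; heat gain = 7.80×10^5 W.)

Q = 7.80×10^5 W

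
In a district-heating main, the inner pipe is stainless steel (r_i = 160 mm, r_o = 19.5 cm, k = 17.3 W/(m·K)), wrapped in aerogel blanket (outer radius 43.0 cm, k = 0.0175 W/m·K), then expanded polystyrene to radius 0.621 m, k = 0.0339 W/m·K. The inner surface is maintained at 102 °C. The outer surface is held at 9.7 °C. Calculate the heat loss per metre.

Q' = 10.3 W/m

Series thermal resistances, inner to outer:
  R'_stainless steel = ln(0.195/0.160)/(2πk) = 0.1978/(2π·17.3) = 0.001820 m·K/W
  R'_aerogel blanket = ln(0.430/0.195)/(2πk) = 0.7908/(2π·0.0175) = 7.192 m·K/W
  R'_expanded polystyrene = ln(0.621/0.430)/(2πk) = 0.3675/(2π·0.0339) = 1.726 m·K/W
ΣR = 0.001820 + 7.192 + 1.726 = 8.920 m·K/W
Q' = ΔT/ΣR = (102 °C − 9.7 °C)/8.920 = 10.3 W/m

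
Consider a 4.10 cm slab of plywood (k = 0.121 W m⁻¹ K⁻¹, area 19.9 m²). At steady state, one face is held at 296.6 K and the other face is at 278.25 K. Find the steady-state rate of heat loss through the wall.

Q = kA·ΔT/L = 0.121 × 19.9 × |296.6 K − 278.25 K| / 0.0410 = 1080 W

Q = 1080 W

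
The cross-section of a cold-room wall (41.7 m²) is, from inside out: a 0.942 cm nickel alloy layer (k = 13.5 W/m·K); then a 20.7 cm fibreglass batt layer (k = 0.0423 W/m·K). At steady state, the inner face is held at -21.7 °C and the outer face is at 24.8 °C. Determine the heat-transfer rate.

Series thermal resistances, inner to outer:
  R_nickel alloy = L/(kA) = 0.00942/(13.5·41.7) = 1.673×10^-5 K/W
  R_fibreglass batt = L/(kA) = 0.207/(0.0423·41.7) = 0.1174 K/W
ΣR = 1.673×10^-5 + 0.1174 = 0.1174 K/W
Q = ΔT/ΣR = (-21.7 °C − 24.8 °C)/0.1174 = -396 W
(Negative Q ⇒ heat flows inward; heat gain = 396 W.)

Q = 396 W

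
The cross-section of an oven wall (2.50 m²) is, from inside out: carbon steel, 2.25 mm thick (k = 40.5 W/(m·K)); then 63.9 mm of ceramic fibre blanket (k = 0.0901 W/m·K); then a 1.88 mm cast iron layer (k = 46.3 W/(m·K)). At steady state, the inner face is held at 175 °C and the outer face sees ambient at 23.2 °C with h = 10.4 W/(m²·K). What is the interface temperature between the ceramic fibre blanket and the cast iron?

Resistance network (inner→outer):
  R_carbon steel = L/(kA) = 0.00225/(40.5·2.50) = 2.222×10^-5 K/W
  R_ceramic fibre blanket = L/(kA) = 0.0639/(0.0901·2.50) = 0.2837 K/W
  R_cast iron = L/(kA) = 0.00188/(46.3·2.50) = 1.624×10^-5 K/W
  R_conv,out = 1/(hA) = 1/(10.4·2.50) = 0.03846 K/W
ΣR = 2.222×10^-5 + 0.2837 + 1.624×10^-5 + 0.03846 = 0.3222 K/W
Q = ΔT/ΣR = (175 °C − 23.2 °C)/0.3222 = 471.1 W
From the inner boundary to the ceramic fibre blanket/cast iron interface, ΣR_partial = 0.2837 K/W.
T_interface = T_in − Q·ΣR_partial = 175 °C − (471.1)(0.2837) = 41.3 °C

T = 41.3 °C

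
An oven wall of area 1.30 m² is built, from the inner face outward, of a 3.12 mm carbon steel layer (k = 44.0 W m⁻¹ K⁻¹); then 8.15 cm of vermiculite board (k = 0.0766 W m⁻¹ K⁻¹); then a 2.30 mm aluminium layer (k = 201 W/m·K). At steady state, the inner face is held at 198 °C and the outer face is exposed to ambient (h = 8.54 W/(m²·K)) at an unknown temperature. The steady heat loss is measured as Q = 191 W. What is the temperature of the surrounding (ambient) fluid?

Sum the resistances:
  R_carbon steel = L/(kA) = 0.00312/(44.0·1.30) = 5.455×10^-5 K/W
  R_vermiculite board = L/(kA) = 0.0815/(0.0766·1.30) = 0.8184 K/W
  R_aluminium = L/(kA) = 0.00230/(201·1.30) = 8.802×10^-6 K/W
  R_conv,out = 1/(hA) = 1/(8.54·1.30) = 0.09007 K/W
ΣR = 0.9086 K/W
ΔT = Q·ΣR = 191 × 0.9086 = 173.5 K
Heat flows outward, so T_out = T_in − ΔT = 198 − 173.5 = 24.5 °C

T_out = 24.5 °C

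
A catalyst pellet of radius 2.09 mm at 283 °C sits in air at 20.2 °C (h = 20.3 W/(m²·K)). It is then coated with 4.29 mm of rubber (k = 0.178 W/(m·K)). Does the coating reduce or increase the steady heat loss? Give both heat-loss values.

increases: 0.293 → 1.09 W

Critical radius for a sphere: r_cr = 2k/h = 0.0175 m = 1.75 cm.
Outer radius after coating: r₂ = 0.00209 + 0.00429 = 0.00638 m.
Since r₁ < r_cr and r₂ ≤ r_cr, the coating moves toward the maximum at r_cr — heat loss rises.
Bare: R = 1/(4πr₁²h) = 897.4 K/W; Q = 262.8/897.4 = 0.293 W.
Coated: R = R_cond + R_conv = 240.1 K/W; Q = 262.8/240.1 = 1.09 W.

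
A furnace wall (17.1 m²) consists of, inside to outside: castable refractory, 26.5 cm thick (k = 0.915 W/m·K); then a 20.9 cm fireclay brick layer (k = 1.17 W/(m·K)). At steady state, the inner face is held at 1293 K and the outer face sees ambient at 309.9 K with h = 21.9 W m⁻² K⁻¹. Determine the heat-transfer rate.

Q = 32.7 kW

Treat each layer as a resistance in series:
  R_castable refractory = L/(kA) = 0.265/(0.915·17.1) = 0.01694 K/W
  R_fireclay brick = L/(kA) = 0.209/(1.17·17.1) = 0.01045 K/W
  R_conv,out = 1/(hA) = 1/(21.9·17.1) = 0.002670 K/W
ΣR = 0.01694 + 0.01045 + 0.002670 = 0.03006 K/W
Q = ΔT/ΣR = (1293 K − 309.9 K)/0.03006 = 32700 W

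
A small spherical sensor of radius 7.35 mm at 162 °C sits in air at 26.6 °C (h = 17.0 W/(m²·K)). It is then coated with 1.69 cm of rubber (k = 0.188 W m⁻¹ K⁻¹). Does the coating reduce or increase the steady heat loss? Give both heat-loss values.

increases: 1.56 → 2.82 W

Critical radius for a sphere: r_cr = 2k/h = 0.0221 m = 2.21 cm.
Outer radius after coating: r₂ = 0.00735 + 0.0169 = 0.02425 m.
r₁ < r_cr < r₂: heat loss rises to a maximum at r_cr then falls. Whether the coating helps depends on whether Q(r₂) has dropped back below Q(r₁).
Bare: R = 1/(4πr₁²h) = 86.65 K/W; Q = 135.4/86.65 = 1.56 W.
Coated: R = R_cond + R_conv = 48.09 K/W; Q = 135.4/48.09 = 2.82 W.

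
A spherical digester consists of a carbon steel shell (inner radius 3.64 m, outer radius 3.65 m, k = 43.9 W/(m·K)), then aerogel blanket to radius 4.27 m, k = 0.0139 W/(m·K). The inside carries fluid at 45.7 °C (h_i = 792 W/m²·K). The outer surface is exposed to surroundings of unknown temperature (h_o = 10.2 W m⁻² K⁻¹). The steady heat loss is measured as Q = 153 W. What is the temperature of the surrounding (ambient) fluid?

Sum the resistances:
  R_conv,in = 1/(4πr²h) = 1/(4π·3.64²·792) = 7.583×10^-6 K/W
  R_carbon steel = (1/3.64 − 1/3.65)/(4πk) = 7.527×10^-4/(4π·43.9) = 1.364×10^-6 K/W
  R_aerogel blanket = (1/3.65 − 1/4.27)/(4πk) = 0.03978/(4π·0.0139) = 0.2277 K/W
  R_conv,out = 1/(4πr²h) = 1/(4π·4.27²·10.2) = 4.279×10^-4 K/W
ΣR = 0.2282 K/W
ΔT = Q·ΣR = 153 × 0.2282 = 34.91 K
Heat flows outward, so T_out = T_in − ΔT = 45.7 − 34.91 = 10.8 °C

T_out = 10.8 °C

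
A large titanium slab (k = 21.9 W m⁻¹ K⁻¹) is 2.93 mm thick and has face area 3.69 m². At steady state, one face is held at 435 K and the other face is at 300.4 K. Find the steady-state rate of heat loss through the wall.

Q = 3710 kW

Q = kA·ΔT/L = 21.9 × 3.69 × |435 K − 300.4 K| / 0.00293 = 3.71×10^6 W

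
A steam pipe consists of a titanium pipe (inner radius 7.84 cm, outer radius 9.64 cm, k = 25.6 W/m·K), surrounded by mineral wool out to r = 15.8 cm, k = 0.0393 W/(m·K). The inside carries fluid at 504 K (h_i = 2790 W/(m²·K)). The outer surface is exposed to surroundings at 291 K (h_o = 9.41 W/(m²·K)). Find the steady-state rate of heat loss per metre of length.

Q' = 101 W/m

Resistance network (inner→outer):
  R'_conv,in = 1/(2πr h) = 1/(2π·0.0784·2790) = 7.276×10^-4 m·K/W
  R'_titanium = ln(0.0964/0.0784)/(2πk) = 0.2067/(2π·25.6) = 0.001285 m·K/W
  R'_mineral wool = ln(0.158/0.0964)/(2πk) = 0.4941/(2π·0.0393) = 2.001 m·K/W
  R'_conv,out = 1/(2πr h) = 1/(2π·0.158·9.41) = 0.1070 m·K/W
ΣR = 7.276×10^-4 + 0.001285 + 2.001 + 0.1070 = 2.110 m·K/W
Q' = ΔT/ΣR = (504 K − 291 K)/2.110 = 101 W/m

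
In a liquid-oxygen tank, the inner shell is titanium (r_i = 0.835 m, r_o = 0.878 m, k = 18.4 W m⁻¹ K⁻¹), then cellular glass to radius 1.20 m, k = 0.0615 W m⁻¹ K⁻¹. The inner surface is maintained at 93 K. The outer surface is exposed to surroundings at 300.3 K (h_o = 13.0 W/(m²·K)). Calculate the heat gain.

Treat each layer as a resistance in series:
  R_titanium = (1/0.835 − 1/0.878)/(4πk) = 0.05865/(4π·18.4) = 2.537×10^-4 K/W
  R_cellular glass = (1/0.878 − 1/1.20)/(4πk) = 0.3056/(4π·0.0615) = 0.3955 K/W
  R_conv,out = 1/(4πr²h) = 1/(4π·1.20²·13.0) = 0.004251 K/W
ΣR = 2.537×10^-4 + 0.3955 + 0.004251 = 0.4000 K/W
Q = ΔT/ΣR = (93 K − 300.3 K)/0.4000 = -518 W
(Negative Q ⇒ heat flows inward; heat gain = 518 W.)

Q = 518 W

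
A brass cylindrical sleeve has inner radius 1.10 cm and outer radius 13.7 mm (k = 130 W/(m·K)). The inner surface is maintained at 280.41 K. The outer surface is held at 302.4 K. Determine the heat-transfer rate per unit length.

Q' = 81800 W/m

Q' = 2πk·ΔT/ln(r₂/r₁) = 2π × 130 × 21.99 / ln(0.0137/0.0110) = 81800 W/m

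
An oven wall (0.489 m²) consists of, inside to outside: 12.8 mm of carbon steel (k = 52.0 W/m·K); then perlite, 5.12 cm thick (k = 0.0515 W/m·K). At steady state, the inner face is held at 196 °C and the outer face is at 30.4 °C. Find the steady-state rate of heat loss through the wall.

Resistance network (inner→outer):
  R_carbon steel = L/(kA) = 0.0128/(52.0·0.489) = 5.034×10^-4 K/W
  R_perlite = L/(kA) = 0.0512/(0.0515·0.489) = 2.033 K/W
ΣR = 5.034×10^-4 + 2.033 = 2.034 K/W
Q = ΔT/ΣR = (196 °C − 30.4 °C)/2.034 = 81.4 W

Q = 81.4 W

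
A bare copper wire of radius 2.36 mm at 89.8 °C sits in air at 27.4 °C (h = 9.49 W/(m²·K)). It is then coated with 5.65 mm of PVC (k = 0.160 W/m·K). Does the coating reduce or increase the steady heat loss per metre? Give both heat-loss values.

Critical radius for a cylinder: r_cr = k/h = 0.0169 m = 1.69 cm.
Outer radius after coating: r₂ = 0.00236 + 0.00565 = 0.00801 m.
Since r₁ < r_cr and r₂ ≤ r_cr, the coating moves toward the maximum at r_cr — heat loss rises.
Bare: R = 1/(2πr₁h) = 7.106 m·K/W; Q = 62.4/7.106 = 8.78 W/m.
Coated: R = R_cond + R_conv = 3.309 m·K/W; Q = 62.4/3.309 = 18.9 W/m.

increases: 8.78 → 18.9 W/m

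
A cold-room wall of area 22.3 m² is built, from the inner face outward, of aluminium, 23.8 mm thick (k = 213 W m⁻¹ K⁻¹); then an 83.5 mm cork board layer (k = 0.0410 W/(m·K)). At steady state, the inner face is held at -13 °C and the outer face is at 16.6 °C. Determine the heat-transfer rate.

Series thermal resistances, inner to outer:
  R_aluminium = L/(kA) = 0.0238/(213·22.3) = 5.011×10^-6 K/W
  R_cork board = L/(kA) = 0.0835/(0.0410·22.3) = 0.09133 K/W
ΣR = 5.011×10^-6 + 0.09133 = 0.09134 K/W
Q = ΔT/ΣR = (-13 °C − 16.6 °C)/0.09134 = -324 W
(Negative Q ⇒ heat flows inward; heat gain = 324 W.)

Q = 324 W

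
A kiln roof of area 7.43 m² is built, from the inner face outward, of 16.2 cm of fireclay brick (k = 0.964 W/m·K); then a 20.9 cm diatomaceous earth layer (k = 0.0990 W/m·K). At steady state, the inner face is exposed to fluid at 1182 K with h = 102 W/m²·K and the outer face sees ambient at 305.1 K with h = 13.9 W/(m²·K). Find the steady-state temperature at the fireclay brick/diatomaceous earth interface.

T = 1116 K

Series thermal resistances, inner to outer:
  R_conv,in = 1/(hA) = 1/(102·7.43) = 0.001320 K/W
  R_fireclay brick = L/(kA) = 0.162/(0.964·7.43) = 0.02262 K/W
  R_diatomaceous earth = L/(kA) = 0.209/(0.0990·7.43) = 0.2841 K/W
  R_conv,out = 1/(hA) = 1/(13.9·7.43) = 0.009683 K/W
ΣR = 0.001320 + 0.02262 + 0.2841 + 0.009683 = 0.3177 K/W
Q = ΔT/ΣR = (1182 K − 305.1 K)/0.3177 = 2760 W
From the inner boundary to the fireclay brick/diatomaceous earth interface, ΣR_partial = 0.02394 K/W.
T_interface = T_in − Q·ΣR_partial = 1182 K − (2760)(0.02394) = 1116 K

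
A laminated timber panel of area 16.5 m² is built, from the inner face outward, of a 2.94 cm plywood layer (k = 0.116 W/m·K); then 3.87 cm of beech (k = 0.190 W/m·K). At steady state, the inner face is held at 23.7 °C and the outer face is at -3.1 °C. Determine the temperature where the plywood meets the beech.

Resistance network (inner→outer):
  R_plywood = L/(kA) = 0.0294/(0.116·16.5) = 0.01536 K/W
  R_beech = L/(kA) = 0.0387/(0.190·16.5) = 0.01234 K/W
ΣR = 0.01536 + 0.01234 = 0.02770 K/W
Q = ΔT/ΣR = (23.7 °C − -3.1 °C)/0.02770 = 967.5 W
From the inner boundary to the plywood/beech interface, ΣR_partial = 0.01536 K/W.
T_interface = T_in − Q·ΣR_partial = 23.7 °C − (967.5)(0.01536) = 8.84 °C

T = 8.84 °C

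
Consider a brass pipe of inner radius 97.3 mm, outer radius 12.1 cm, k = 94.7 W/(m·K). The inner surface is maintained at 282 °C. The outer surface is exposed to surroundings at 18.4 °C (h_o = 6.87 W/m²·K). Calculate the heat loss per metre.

Q' = 1370 W/m

Resistance network (inner→outer):
  R'_brass = ln(0.121/0.0973)/(2πk) = 0.2180/(2π·94.7) = 3.664×10^-4 m·K/W
  R'_conv,out = 1/(2πr h) = 1/(2π·0.121·6.87) = 0.1915 m·K/W
ΣR = 3.664×10^-4 + 0.1915 = 0.1919 m·K/W
Q' = ΔT/ΣR = (282 °C − 18.4 °C)/0.1919 = 1370 W/m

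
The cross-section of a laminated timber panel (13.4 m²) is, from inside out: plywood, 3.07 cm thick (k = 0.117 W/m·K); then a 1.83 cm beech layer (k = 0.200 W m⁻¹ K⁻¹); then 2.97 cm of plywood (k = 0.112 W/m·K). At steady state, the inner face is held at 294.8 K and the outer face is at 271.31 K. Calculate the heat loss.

Resistance network (inner→outer):
  R_plywood = L/(kA) = 0.0307/(0.117·13.4) = 0.01958 K/W
  R_beech = L/(kA) = 0.0183/(0.200·13.4) = 0.006828 K/W
  R_plywood = L/(kA) = 0.0297/(0.112·13.4) = 0.01979 K/W
ΣR = 0.01958 + 0.006828 + 0.01979 = 0.04620 K/W
Q = ΔT/ΣR = (294.8 K − 271.31 K)/0.04620 = 508 W

Q = 508 W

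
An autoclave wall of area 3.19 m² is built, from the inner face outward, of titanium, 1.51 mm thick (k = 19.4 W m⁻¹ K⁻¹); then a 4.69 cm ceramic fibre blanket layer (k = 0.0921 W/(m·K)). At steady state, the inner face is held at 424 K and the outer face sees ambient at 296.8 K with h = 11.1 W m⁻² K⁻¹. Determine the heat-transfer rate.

Resistance network (inner→outer):
  R_titanium = L/(kA) = 0.00151/(19.4·3.19) = 2.440×10^-5 K/W
  R_ceramic fibre blanket = L/(kA) = 0.0469/(0.0921·3.19) = 0.1596 K/W
  R_conv,out = 1/(hA) = 1/(11.1·3.19) = 0.02824 K/W
ΣR = 2.440×10^-5 + 0.1596 + 0.02824 = 0.1879 K/W
Q = ΔT/ΣR = (424 K − 296.8 K)/0.1879 = 677 W

Q = 677 W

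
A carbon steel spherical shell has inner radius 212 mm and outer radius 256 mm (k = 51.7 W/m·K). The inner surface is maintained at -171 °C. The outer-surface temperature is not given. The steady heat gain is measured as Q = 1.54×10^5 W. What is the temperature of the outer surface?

Sum the resistances:
  R_carbon steel = (1/0.212 − 1/0.256)/(4πk) = 0.8107/(4π·51.7) = 0.001248 K/W
ΣR = 0.001248 K/W
ΔT = Q·ΣR = 1.54×10^5 × 0.001248 = 192.2 K
Heat flows inward, so T_out = T_in + ΔT = -171 + 192.2 = 21.2 °C

T_out = 21.2 °C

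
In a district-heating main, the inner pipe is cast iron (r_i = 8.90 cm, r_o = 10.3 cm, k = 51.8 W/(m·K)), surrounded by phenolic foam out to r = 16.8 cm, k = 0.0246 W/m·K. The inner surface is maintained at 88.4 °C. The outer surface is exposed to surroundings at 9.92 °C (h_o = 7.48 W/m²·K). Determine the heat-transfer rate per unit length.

Resistance network (inner→outer):
  R'_cast iron = ln(0.103/0.0890)/(2πk) = 0.1461/(2π·51.8) = 4.489×10^-4 m·K/W
  R'_phenolic foam = ln(0.168/0.103)/(2πk) = 0.4892/(2π·0.0246) = 3.165 m·K/W
  R'_conv,out = 1/(2πr h) = 1/(2π·0.168·7.48) = 0.1267 m·K/W
ΣR = 4.489×10^-4 + 3.165 + 0.1267 = 3.292 m·K/W
Q' = ΔT/ΣR = (88.4 °C − 9.92 °C)/3.292 = 23.8 W/m

Q' = 23.8 W/m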